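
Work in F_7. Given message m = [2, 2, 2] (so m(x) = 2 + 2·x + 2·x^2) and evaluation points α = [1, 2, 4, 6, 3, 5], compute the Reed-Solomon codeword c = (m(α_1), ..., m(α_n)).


c = [6, 0, 0, 2, 5, 6]

Message polynomial: m(x) = 2 + 2·x + 2·x^2 (mod 7).
For each evaluation point α_i, compute m(α_i) mod 7:
  α_1 = 1: Horner steps 2 → 4 → 6, so m(1) = 6.
  α_2 = 2: Horner steps 2 → 6 → 0, so m(2) = 0.
  α_3 = 4: Horner steps 2 → 3 → 0, so m(4) = 0.
  α_4 = 6: Horner steps 2 → 0 → 2, so m(6) = 2.
  α_5 = 3: Horner steps 2 → 1 → 5, so m(3) = 5.
  α_6 = 5: Horner steps 2 → 5 → 6, so m(5) = 6.
Codeword c = [6, 0, 0, 2, 5, 6] ∈ F_7^6.


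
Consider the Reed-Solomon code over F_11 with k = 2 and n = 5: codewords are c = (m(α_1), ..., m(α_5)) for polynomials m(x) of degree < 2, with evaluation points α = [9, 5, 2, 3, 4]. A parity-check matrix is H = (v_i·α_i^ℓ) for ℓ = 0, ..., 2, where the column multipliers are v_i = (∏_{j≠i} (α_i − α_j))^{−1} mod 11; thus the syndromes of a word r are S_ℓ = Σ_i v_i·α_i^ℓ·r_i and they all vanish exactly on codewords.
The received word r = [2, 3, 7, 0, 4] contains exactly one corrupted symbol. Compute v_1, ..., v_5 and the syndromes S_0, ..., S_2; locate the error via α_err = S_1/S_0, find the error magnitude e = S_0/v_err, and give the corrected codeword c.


S = (8, 7, 2), error at position 2, error magnitude e = 6, c = [2, 8, 7, 0, 4].

Step 1: column multipliers v_i = (∏_{j≠i}(α_i − α_j))^{−1} mod 11.
  i = 1 (α = 9): (9−5)(9−2)(9−3)(9−4) = 4·7·6·5 = 840 ≡ 4, so v_1 = 4^{−1} = 3 (mod 11).
  i = 2 (α = 5): (5−9)(5−2)(5−3)(5−4) = (−4)·3·2·1 = −24 ≡ 9, so v_2 = 9^{−1} = 5 (mod 11).
  i = 3 (α = 2): (2−9)(2−5)(2−3)(2−4) = (−7)·(−3)·(−1)·(−2) = 42 ≡ 9, so v_3 = 9^{−1} = 5 (mod 11).
  i = 4 (α = 3): (3−9)(3−5)(3−2)(3−4) = (−6)·(−2)·1·(−1) = −12 ≡ 10, so v_4 = 10^{−1} = 10 (mod 11).
  i = 5 (α = 4): (4−9)(4−5)(4−2)(4−3) = (−5)·(−1)·2·1 = 10 ≡ 10, so v_5 = 10^{−1} = 10 (mod 11).
  v = [3, 5, 5, 10, 10].
Step 2: syndromes of r = [2, 3, 7, 0, 4] (all sums mod 11).
  S_0 = Σ v_i r_i = 3·2 + 5·3 + 5·7 + 10·0 + 10·4 = 96 ≡ 8.
  S_1 = Σ v_i α_i r_i = 3·9·2 + 5·5·3 + 5·2·7 + 10·3·0 + 10·4·4 = 359 ≡ 7.
  α_i^2 mod 11 = [4, 3, 4, 9, 5].
  S_2 = Σ v_i α_i^2 r_i = 3·4·2 + 5·3·3 + 5·4·7 + 10·9·0 + 10·5·4 = 409 ≡ 2.
  S = (8, 7, 2) ≠ 0, so r is not a codeword (an error is present).
Step 3: locate the error. For a single error e at position i, S_ℓ = v_i·e·α_i^ℓ, so α_err = S_1/S_0.
  S_0^{−1} = 8^{−1} = 7 (mod 11), so α_err = 7·7 = 49 ≡ 5 = α_2. Error position i = 2.
  Consistency check: S_2/S_1 = 2·8 = 16 ≡ 5 = α_err ✓ (single-error assumption holds).
Step 4: error magnitude e = S_0/v_2 = S_0·∏_{j≠2}(α_2 − α_j) = 8·9 = 72 ≡ 6 (mod 11).
Step 5: correct position 2: c_2 = r_2 − e = 3 − 6 ≡ 8 (mod 11). Hence c = [2, 8, 7, 0, 4].
  Check: interpolating c through the α_i gives m(x) = 10 + 4·x (degree < 2) with m(α_i) = c_i for every i, so c is indeed a codeword.


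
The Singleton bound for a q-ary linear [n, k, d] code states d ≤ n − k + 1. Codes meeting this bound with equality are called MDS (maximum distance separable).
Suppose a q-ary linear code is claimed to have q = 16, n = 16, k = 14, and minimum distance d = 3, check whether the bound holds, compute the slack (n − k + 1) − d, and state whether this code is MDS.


Singleton RHS = n − k + 1 = 3, slack = 0, bound satisfied, MDS.

Singleton bound: d ≤ n − k + 1.
Here n = 16, k = 14, so n − k + 1 = 3.
Given d = 3, check d ≤ 3: YES.
Slack = (n − k + 1) − d = 0.
The code is MDS (slack = 0).
Description: the claimed parameters are [16, 14, 3]_16; such a code would be MDS (meets Singleton bound).


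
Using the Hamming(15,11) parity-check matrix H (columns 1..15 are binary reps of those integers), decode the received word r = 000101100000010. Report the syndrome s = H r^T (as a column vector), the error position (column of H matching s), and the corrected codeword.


s = (1, 0, 1, 1)^T, error position = 11, corrected codeword c = 000101100010010

Compute s = H r^T mod 2 one row at a time:
  s_1 = 0 + 0 + 0 + 0 + 0 + 0 + 1 + 0 = 1 ≡ 1 (mod 2).
  s_2 = 1 + 0 + 1 + 1 + 0 + 0 + 1 + 0 = 4 ≡ 0 (mod 2).
  s_3 = 0 + 0 + 1 + 1 + 0 + 0 + 1 + 0 = 3 ≡ 1 (mod 2).
  s_4 = 0 + 0 + 0 + 1 + 0 + 0 + 0 + 0 = 1 ≡ 1 (mod 2).
s = (1, 0, 1, 1)^T — this equals column 11 of H (binary 1011), so error is at position 11.
Correct: flip bit 11 of r = 000101100000010 to get c = 000101100010010.


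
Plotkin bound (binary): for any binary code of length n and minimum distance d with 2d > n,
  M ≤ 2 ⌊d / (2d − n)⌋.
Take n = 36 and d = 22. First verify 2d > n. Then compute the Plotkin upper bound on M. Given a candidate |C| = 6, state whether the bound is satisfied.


Plotkin bound M ≤ 4; given |C| = 6 > bound (violated).

Check applicability: 2d = 44, n = 36.
2d − n = 8 > 0, so Plotkin applies.
Compute d/(2d−n) = 22/8 ≈ 2.7500.
⌊d/(2d−n)⌋ = 2.
Plotkin bound: M ≤ 2·2 = 4.
Given |C| = 6, check: VIOLATED.
This |C| is above the Plotkin bound, so no binary code with n = 36, d = 22 and 6 codewords exists.


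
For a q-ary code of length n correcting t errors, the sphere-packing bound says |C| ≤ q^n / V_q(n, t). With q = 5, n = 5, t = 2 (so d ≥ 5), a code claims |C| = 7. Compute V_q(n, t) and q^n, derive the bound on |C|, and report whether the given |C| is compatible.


V_q(n, t) = 181, q^n = 3125, Hamming bound = 17, |C| = 7 ≤ bound (satisfied).

Step 1: Compute V_q(n, t) = Σ_{j=0}^2 C(n, j) (q−1)^j.
  j = 0: C(5,0)·(4)^0 = 1·1 = 1.
  j = 1: C(5,1)·(4)^1 = 5·4 = 20.
  j = 2: C(5,2)·(4)^2 = 10·16 = 160.
  V_q(n, t) = 1 + 20 + 160 = 181.
Step 2: q^n = 5^5 = 3125.
Step 3: Hamming bound ⌊q^n / V_q(n,t)⌋ = ⌊3125/181⌋ = 17.
Step 4: Compare |C| = 7 to 17: satisfied.
The claimed |C| lies below the Hamming bound.


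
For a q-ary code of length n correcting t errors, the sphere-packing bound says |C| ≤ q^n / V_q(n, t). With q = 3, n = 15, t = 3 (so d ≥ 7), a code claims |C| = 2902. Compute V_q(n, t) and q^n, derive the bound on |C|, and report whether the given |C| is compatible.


V_q(n, t) = 4091, q^n = 14348907, Hamming bound = 3507, |C| = 2902 ≤ bound (satisfied).

Step 1: Compute V_q(n, t) = Σ_{j=0}^3 C(n, j) (q−1)^j.
  j = 0: C(15,0)·(2)^0 = 1·1 = 1.
  j = 1: C(15,1)·(2)^1 = 15·2 = 30.
  j = 2: C(15,2)·(2)^2 = 105·4 = 420.
  j = 3: C(15,3)·(2)^3 = 455·8 = 3640.
  V_q(n, t) = 1 + 30 + 420 + 3640 = 4091.
Step 2: q^n = 3^15 = 14348907.
Step 3: Hamming bound ⌊q^n / V_q(n,t)⌋ = ⌊14348907/4091⌋ = 3507.
Step 4: Compare |C| = 2902 to 3507: satisfied.
The claimed |C| lies below the Hamming bound.


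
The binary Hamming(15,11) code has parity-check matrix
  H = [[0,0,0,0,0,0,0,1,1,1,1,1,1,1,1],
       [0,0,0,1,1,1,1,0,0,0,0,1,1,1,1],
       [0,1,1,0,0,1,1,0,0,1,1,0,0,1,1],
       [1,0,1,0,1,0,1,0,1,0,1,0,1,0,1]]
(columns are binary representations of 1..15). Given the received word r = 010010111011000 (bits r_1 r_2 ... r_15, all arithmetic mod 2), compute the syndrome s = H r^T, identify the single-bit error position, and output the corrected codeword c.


s = (0, 1, 1, 0)^T, error position = 6, corrected codeword c = 010011111011000

Compute s = H r^T mod 2 one row at a time:
  s_1 = 1 + 1 + 0 + 1 + 1 + 0 + 0 + 0 = 4 ≡ 0 (mod 2).
  s_2 = 0 + 1 + 0 + 1 + 1 + 0 + 0 + 0 = 3 ≡ 1 (mod 2).
  s_3 = 1 + 0 + 0 + 1 + 0 + 1 + 0 + 0 = 3 ≡ 1 (mod 2).
  s_4 = 0 + 0 + 1 + 1 + 1 + 1 + 0 + 0 = 4 ≡ 0 (mod 2).
s = (0, 1, 1, 0)^T — this equals column 6 of H (binary 0110), so error is at position 6.
Correct: flip bit 6 of r = 010010111011000 to get c = 010011111011000.


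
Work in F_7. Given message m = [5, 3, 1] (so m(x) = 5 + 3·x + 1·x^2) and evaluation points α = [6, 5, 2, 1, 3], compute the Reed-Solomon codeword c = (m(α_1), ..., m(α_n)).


c = [3, 3, 1, 2, 2]

Message polynomial: m(x) = 5 + 3·x + 1·x^2 (mod 7).
For each evaluation point α_i, compute m(α_i) mod 7:
  α_1 = 6: Horner steps 1 → 2 → 3, so m(6) = 3.
  α_2 = 5: Horner steps 1 → 1 → 3, so m(5) = 3.
  α_3 = 2: Horner steps 1 → 5 → 1, so m(2) = 1.
  α_4 = 1: Horner steps 1 → 4 → 2, so m(1) = 2.
  α_5 = 3: Horner steps 1 → 6 → 2, so m(3) = 2.
Codeword c = [3, 3, 1, 2, 2] ∈ F_7^5.


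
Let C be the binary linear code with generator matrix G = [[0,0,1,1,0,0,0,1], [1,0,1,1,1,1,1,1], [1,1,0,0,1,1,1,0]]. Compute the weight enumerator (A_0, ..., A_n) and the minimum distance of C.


Weight distribution: A_0 = 1, A_1 = 1, A_3 = 1, A_4 = 2, A_5 = 1, A_7 = 1, A_8 = 1. Minimum distance d = 1.

Enumerate all 2^3 = 8 messages m ∈ F_2^3.
For each, compute codeword c = mG in F_2^8, then tally its weight.
  m = 000 → c = 00000000, weight = 0.
  m = 100 → c = 00110001, weight = 3.
  m = 010 → c = 10111111, weight = 7.
  m = 110 → c = 10001110, weight = 4.
  m = 001 → c = 11001110, weight = 5.
  m = 101 → c = 11111111, weight = 8.
  m = 011 → c = 01110001, weight = 4.
  m = 111 → c = 01000000, weight = 1.
Tally weights:
  weight 0: 1 codewords.
  weight 1: 1 codewords.
  weight 3: 1 codewords.
  weight 4: 2 codewords.
  weight 5: 1 codewords.
  weight 7: 1 codewords.
  weight 8: 1 codewords.
Minimum distance d = smallest w > 0 with A_w > 0 = 1.
Sanity: Σ A_w = 8 = 2^3 = 8 ✓.


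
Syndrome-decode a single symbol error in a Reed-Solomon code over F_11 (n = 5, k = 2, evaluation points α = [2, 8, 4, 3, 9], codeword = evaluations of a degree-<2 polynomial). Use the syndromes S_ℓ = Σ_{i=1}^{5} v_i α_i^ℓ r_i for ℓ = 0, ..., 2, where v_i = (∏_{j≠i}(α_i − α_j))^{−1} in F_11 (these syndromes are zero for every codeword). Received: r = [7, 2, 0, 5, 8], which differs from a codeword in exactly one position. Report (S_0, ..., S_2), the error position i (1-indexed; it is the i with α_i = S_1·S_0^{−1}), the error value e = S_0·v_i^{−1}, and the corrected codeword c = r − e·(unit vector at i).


S = (9, 7, 3), error at position 1, error magnitude e = 8, c = [10, 2, 0, 5, 8].

Step 1: column multipliers v_i = (∏_{j≠i}(α_i − α_j))^{−1} mod 11.
  i = 1 (α = 2): (2−8)(2−4)(2−3)(2−9) = (−6)·(−2)·(−1)·(−7) = 84 ≡ 7, so v_1 = 7^{−1} = 8 (mod 11).
  i = 2 (α = 8): (8−2)(8−4)(8−3)(8−9) = 6·4·5·(−1) = −120 ≡ 1, so v_2 = 1^{−1} = 1 (mod 11).
  i = 3 (α = 4): (4−2)(4−8)(4−3)(4−9) = 2·(−4)·1·(−5) = 40 ≡ 7, so v_3 = 7^{−1} = 8 (mod 11).
  i = 4 (α = 3): (3−2)(3−8)(3−4)(3−9) = 1·(−5)·(−1)·(−6) = −30 ≡ 3, so v_4 = 3^{−1} = 4 (mod 11).
  i = 5 (α = 9): (9−2)(9−8)(9−4)(9−3) = 7·1·5·6 = 210 ≡ 1, so v_5 = 1^{−1} = 1 (mod 11).
  v = [8, 1, 8, 4, 1].
Step 2: syndromes of r = [7, 2, 0, 5, 8] (all sums mod 11).
  S_0 = Σ v_i r_i = 8·7 + 1·2 + 8·0 + 4·5 + 1·8 = 86 ≡ 9.
  S_1 = Σ v_i α_i r_i = 8·2·7 + 1·8·2 + 8·4·0 + 4·3·5 + 1·9·8 = 260 ≡ 7.
  α_i^2 mod 11 = [4, 9, 5, 9, 4].
  S_2 = Σ v_i α_i^2 r_i = 8·4·7 + 1·9·2 + 8·5·0 + 4·9·5 + 1·4·8 = 454 ≡ 3.
  S = (9, 7, 3) ≠ 0, so r is not a codeword (an error is present).
Step 3: locate the error. For a single error e at position i, S_ℓ = v_i·e·α_i^ℓ, so α_err = S_1/S_0.
  S_0^{−1} = 9^{−1} = 5 (mod 11), so α_err = 7·5 = 35 ≡ 2 = α_1. Error position i = 1.
  Consistency check: S_2/S_1 = 3·8 = 24 ≡ 2 = α_err ✓ (single-error assumption holds).
Step 4: error magnitude e = S_0/v_1 = S_0·∏_{j≠1}(α_1 − α_j) = 9·7 = 63 ≡ 8 (mod 11).
Step 5: correct position 1: c_1 = r_1 − e = 7 − 8 ≡ 10 (mod 11). Hence c = [10, 2, 0, 5, 8].
  Check: interpolating c through the α_i gives m(x) = 9 + 6·x (degree < 2) with m(α_i) = c_i for every i, so c is indeed a codeword.


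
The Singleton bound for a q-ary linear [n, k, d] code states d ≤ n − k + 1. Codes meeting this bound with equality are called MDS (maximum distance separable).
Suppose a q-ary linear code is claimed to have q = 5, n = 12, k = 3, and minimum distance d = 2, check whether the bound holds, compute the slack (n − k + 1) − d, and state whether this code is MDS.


Singleton RHS = n − k + 1 = 10, slack = 8, bound satisfied, not MDS.

Singleton bound: d ≤ n − k + 1.
Here n = 12, k = 3, so n − k + 1 = 10.
Given d = 2, check d ≤ 10: YES.
Slack = (n − k + 1) − d = 8.
The code is NOT MDS (slack = 8 > 0).
Description: the claimed parameters are [12, 3, 2]_5; such a code would be non-MDS.


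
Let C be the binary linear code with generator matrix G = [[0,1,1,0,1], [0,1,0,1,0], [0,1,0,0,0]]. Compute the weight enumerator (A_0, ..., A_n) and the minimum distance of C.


Weight distribution: A_0 = 1, A_1 = 2, A_2 = 2, A_3 = 2, A_4 = 1. Minimum distance d = 1.

Enumerate all 2^3 = 8 messages m ∈ F_2^3.
For each, compute codeword c = mG in F_2^5, then tally its weight.
  m = 000 → c = 00000, weight = 0.
  m = 100 → c = 01101, weight = 3.
  m = 010 → c = 01010, weight = 2.
  m = 110 → c = 00111, weight = 3.
  m = 001 → c = 01000, weight = 1.
  m = 101 → c = 00101, weight = 2.
  m = 011 → c = 00010, weight = 1.
  m = 111 → c = 01111, weight = 4.
Tally weights:
  weight 0: 1 codewords.
  weight 1: 2 codewords.
  weight 2: 2 codewords.
  weight 3: 2 codewords.
  weight 4: 1 codewords.
Minimum distance d = smallest w > 0 with A_w > 0 = 1.
Sanity: Σ A_w = 8 = 2^3 = 8 ✓.


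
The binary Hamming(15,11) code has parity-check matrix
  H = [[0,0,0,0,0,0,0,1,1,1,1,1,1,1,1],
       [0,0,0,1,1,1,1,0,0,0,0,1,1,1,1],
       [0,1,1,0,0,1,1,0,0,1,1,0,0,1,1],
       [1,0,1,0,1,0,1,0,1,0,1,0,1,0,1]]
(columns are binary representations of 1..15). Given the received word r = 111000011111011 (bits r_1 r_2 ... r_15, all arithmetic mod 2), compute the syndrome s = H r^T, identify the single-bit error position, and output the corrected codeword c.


s = (1, 1, 0, 1)^T, error position = 13, corrected codeword c = 111000011111111

Compute s = H r^T mod 2 one row at a time:
  s_1 = 1 + 1 + 1 + 1 + 1 + 0 + 1 + 1 = 7 ≡ 1 (mod 2).
  s_2 = 0 + 0 + 0 + 0 + 1 + 0 + 1 + 1 = 3 ≡ 1 (mod 2).
  s_3 = 1 + 1 + 0 + 0 + 1 + 1 + 1 + 1 = 6 ≡ 0 (mod 2).
  s_4 = 1 + 1 + 0 + 0 + 1 + 1 + 0 + 1 = 5 ≡ 1 (mod 2).
s = (1, 1, 0, 1)^T — this equals column 13 of H (binary 1101), so error is at position 13.
Correct: flip bit 13 of r = 111000011111011 to get c = 111000011111111.


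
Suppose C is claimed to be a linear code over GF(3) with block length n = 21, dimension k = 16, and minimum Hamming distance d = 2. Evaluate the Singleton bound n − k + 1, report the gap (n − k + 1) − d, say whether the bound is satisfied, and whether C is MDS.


Singleton RHS = n − k + 1 = 6, slack = 4, bound satisfied, not MDS.

Singleton bound: d ≤ n − k + 1.
Here n = 21, k = 16, so n − k + 1 = 6.
Given d = 2, check d ≤ 6: YES.
Slack = (n − k + 1) − d = 4.
The code is NOT MDS (slack = 4 > 0).
Description: the claimed parameters are [21, 16, 2]_3; such a code would be non-MDS.


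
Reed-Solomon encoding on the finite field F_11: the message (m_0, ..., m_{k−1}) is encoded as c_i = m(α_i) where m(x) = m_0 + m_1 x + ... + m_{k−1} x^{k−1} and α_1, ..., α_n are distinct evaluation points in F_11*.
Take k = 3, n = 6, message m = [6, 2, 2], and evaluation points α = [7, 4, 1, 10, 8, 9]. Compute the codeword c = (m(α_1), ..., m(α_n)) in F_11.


c = [8, 2, 10, 6, 7, 10]

Message polynomial: m(x) = 6 + 2·x + 2·x^2 (mod 11).
For each evaluation point α_i, compute m(α_i) mod 11:
  α_1 = 7: Horner steps 2 → 5 → 8, so m(7) = 8.
  α_2 = 4: Horner steps 2 → 10 → 2, so m(4) = 2.
  α_3 = 1: Horner steps 2 → 4 → 10, so m(1) = 10.
  α_4 = 10: Horner steps 2 → 0 → 6, so m(10) = 6.
  α_5 = 8: Horner steps 2 → 7 → 7, so m(8) = 7.
  α_6 = 9: Horner steps 2 → 9 → 10, so m(9) = 10.
Codeword c = [8, 2, 10, 6, 7, 10] ∈ F_11^6.


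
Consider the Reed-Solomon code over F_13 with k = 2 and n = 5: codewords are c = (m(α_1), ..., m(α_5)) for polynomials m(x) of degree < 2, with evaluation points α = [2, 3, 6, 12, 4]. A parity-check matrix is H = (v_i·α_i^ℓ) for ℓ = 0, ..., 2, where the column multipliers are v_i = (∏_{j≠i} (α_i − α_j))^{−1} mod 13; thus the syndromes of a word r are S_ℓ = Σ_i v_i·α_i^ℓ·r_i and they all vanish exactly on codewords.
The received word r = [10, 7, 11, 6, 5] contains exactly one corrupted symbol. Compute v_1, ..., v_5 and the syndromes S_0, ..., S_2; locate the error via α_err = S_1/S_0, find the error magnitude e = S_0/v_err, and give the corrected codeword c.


S = (11, 5, 7), error at position 5, error magnitude e = 1, c = [10, 7, 11, 6, 4].

Step 1: column multipliers v_i = (∏_{j≠i}(α_i − α_j))^{−1} mod 13.
  i = 1 (α = 2): (2−3)(2−6)(2−12)(2−4) = (−1)·(−4)·(−10)·(−2) = 80 ≡ 2, so v_1 = 2^{−1} = 7 (mod 13).
  i = 2 (α = 3): (3−2)(3−6)(3−12)(3−4) = 1·(−3)·(−9)·(−1) = −27 ≡ 12, so v_2 = 12^{−1} = 12 (mod 13).
  i = 3 (α = 6): (6−2)(6−3)(6−12)(6−4) = 4·3·(−6)·2 = −144 ≡ 12, so v_3 = 12^{−1} = 12 (mod 13).
  i = 4 (α = 12): (12−2)(12−3)(12−6)(12−4) = 10·9·6·8 = 4320 ≡ 4, so v_4 = 4^{−1} = 10 (mod 13).
  i = 5 (α = 4): (4−2)(4−3)(4−6)(4−12) = 2·1·(−2)·(−8) = 32 ≡ 6, so v_5 = 6^{−1} = 11 (mod 13).
  v = [7, 12, 12, 10, 11].
Step 2: syndromes of r = [10, 7, 11, 6, 5] (all sums mod 13).
  S_0 = Σ v_i r_i = 7·10 + 12·7 + 12·11 + 10·6 + 11·5 = 401 ≡ 11.
  S_1 = Σ v_i α_i r_i = 7·2·10 + 12·3·7 + 12·6·11 + 10·12·6 + 11·4·5 = 2124 ≡ 5.
  α_i^2 mod 13 = [4, 9, 10, 1, 3].
  S_2 = Σ v_i α_i^2 r_i = 7·4·10 + 12·9·7 + 12·10·11 + 10·1·6 + 11·3·5 = 2581 ≡ 7.
  S = (11, 5, 7) ≠ 0, so r is not a codeword (an error is present).
Step 3: locate the error. For a single error e at position i, S_ℓ = v_i·e·α_i^ℓ, so α_err = S_1/S_0.
  S_0^{−1} = 11^{−1} = 6 (mod 13), so α_err = 5·6 = 30 ≡ 4 = α_5. Error position i = 5.
  Consistency check: S_2/S_1 = 7·8 = 56 ≡ 4 = α_err ✓ (single-error assumption holds).
Step 4: error magnitude e = S_0/v_5 = S_0·∏_{j≠5}(α_5 − α_j) = 11·6 = 66 ≡ 1 (mod 13).
Step 5: correct position 5: c_5 = r_5 − e = 5 − 1 ≡ 4 (mod 13). Hence c = [10, 7, 11, 6, 4].
  Check: interpolating c through the α_i gives m(x) = 3 + 10·x (degree < 2) with m(α_i) = c_i for every i, so c is indeed a codeword.


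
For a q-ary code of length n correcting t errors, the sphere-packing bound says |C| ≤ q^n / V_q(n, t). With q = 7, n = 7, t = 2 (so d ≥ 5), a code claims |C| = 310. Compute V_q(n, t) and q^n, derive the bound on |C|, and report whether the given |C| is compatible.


V_q(n, t) = 799, q^n = 823543, Hamming bound = 1030, |C| = 310 ≤ bound (satisfied).

Step 1: Compute V_q(n, t) = Σ_{j=0}^2 C(n, j) (q−1)^j.
  j = 0: C(7,0)·(6)^0 = 1·1 = 1.
  j = 1: C(7,1)·(6)^1 = 7·6 = 42.
  j = 2: C(7,2)·(6)^2 = 21·36 = 756.
  V_q(n, t) = 1 + 42 + 756 = 799.
Step 2: q^n = 7^7 = 823543.
Step 3: Hamming bound ⌊q^n / V_q(n,t)⌋ = ⌊823543/799⌋ = 1030.
Step 4: Compare |C| = 310 to 1030: satisfied.
The claimed |C| lies below the Hamming bound.


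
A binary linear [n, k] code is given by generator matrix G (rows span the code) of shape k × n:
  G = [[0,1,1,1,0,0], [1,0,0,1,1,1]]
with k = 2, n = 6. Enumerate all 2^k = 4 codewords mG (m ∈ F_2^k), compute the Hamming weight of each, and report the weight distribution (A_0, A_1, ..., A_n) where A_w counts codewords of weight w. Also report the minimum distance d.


Weight distribution: A_0 = 1, A_3 = 1, A_4 = 1, A_5 = 1. Minimum distance d = 3.

Enumerate all 2^2 = 4 messages m ∈ F_2^2.
For each, compute codeword c = mG in F_2^6, then tally its weight.
  m = 00 → c = 000000, weight = 0.
  m = 10 → c = 011100, weight = 3.
  m = 01 → c = 100111, weight = 4.
  m = 11 → c = 111011, weight = 5.
Tally weights:
  weight 0: 1 codewords.
  weight 3: 1 codewords.
  weight 4: 1 codewords.
  weight 5: 1 codewords.
Minimum distance d = smallest w > 0 with A_w > 0 = 3.
Sanity: Σ A_w = 4 = 2^2 = 4 ✓.


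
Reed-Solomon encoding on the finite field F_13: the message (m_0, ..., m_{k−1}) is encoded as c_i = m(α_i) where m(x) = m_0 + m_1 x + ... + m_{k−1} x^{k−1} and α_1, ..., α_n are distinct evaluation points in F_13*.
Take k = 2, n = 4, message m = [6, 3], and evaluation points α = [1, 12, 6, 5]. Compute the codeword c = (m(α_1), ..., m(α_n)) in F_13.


c = [9, 3, 11, 8]

Message polynomial: m(x) = 6 + 3·x (mod 13).
For each evaluation point α_i, compute m(α_i) mod 13:
  α_1 = 1: Horner steps 3 → 9, so m(1) = 9.
  α_2 = 12: Horner steps 3 → 3, so m(12) = 3.
  α_3 = 6: Horner steps 3 → 11, so m(6) = 11.
  α_4 = 5: Horner steps 3 → 8, so m(5) = 8.
Codeword c = [9, 3, 11, 8] ∈ F_13^4.


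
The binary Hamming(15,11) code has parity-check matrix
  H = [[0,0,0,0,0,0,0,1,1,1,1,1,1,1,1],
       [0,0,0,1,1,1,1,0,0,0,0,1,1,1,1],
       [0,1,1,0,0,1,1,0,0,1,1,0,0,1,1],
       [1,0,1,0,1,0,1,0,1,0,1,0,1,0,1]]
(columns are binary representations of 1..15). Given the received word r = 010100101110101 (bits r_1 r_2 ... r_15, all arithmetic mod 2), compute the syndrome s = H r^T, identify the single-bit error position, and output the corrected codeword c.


s = (1, 0, 1, 1)^T, error position = 11, corrected codeword c = 010100101100101

Compute s = H r^T mod 2 one row at a time:
  s_1 = 0 + 1 + 1 + 1 + 0 + 1 + 0 + 1 = 5 ≡ 1 (mod 2).
  s_2 = 1 + 0 + 0 + 1 + 0 + 1 + 0 + 1 = 4 ≡ 0 (mod 2).
  s_3 = 1 + 0 + 0 + 1 + 1 + 1 + 0 + 1 = 5 ≡ 1 (mod 2).
  s_4 = 0 + 0 + 0 + 1 + 1 + 1 + 1 + 1 = 5 ≡ 1 (mod 2).
s = (1, 0, 1, 1)^T — this equals column 11 of H (binary 1011), so error is at position 11.
Correct: flip bit 11 of r = 010100101110101 to get c = 010100101100101.


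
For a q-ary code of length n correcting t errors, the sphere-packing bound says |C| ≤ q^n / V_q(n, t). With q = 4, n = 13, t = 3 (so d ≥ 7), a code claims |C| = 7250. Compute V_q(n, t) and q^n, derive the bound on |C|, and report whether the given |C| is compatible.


V_q(n, t) = 8464, q^n = 67108864, Hamming bound = 7928, |C| = 7250 ≤ bound (satisfied).

Step 1: Compute V_q(n, t) = Σ_{j=0}^3 C(n, j) (q−1)^j.
  j = 0: C(13,0)·(3)^0 = 1·1 = 1.
  j = 1: C(13,1)·(3)^1 = 13·3 = 39.
  j = 2: C(13,2)·(3)^2 = 78·9 = 702.
  j = 3: C(13,3)·(3)^3 = 286·27 = 7722.
  V_q(n, t) = 1 + 39 + 702 + 7722 = 8464.
Step 2: q^n = 4^13 = 67108864.
Step 3: Hamming bound ⌊q^n / V_q(n,t)⌋ = ⌊67108864/8464⌋ = 7928.
Step 4: Compare |C| = 7250 to 7928: satisfied.
The claimed |C| lies below the Hamming bound.


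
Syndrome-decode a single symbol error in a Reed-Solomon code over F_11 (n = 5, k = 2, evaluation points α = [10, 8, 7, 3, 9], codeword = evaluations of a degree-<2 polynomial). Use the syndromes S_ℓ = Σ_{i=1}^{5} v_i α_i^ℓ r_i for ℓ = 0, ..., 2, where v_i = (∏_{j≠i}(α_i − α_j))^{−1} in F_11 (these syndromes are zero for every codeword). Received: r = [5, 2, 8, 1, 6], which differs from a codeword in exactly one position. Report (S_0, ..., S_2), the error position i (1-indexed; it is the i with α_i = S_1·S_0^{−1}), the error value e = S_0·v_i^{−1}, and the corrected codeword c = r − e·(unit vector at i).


S = (5, 7, 1), error at position 2, error magnitude e = 6, c = [5, 7, 8, 1, 6].

Step 1: column multipliers v_i = (∏_{j≠i}(α_i − α_j))^{−1} mod 11.
  i = 1 (α = 10): (10−8)(10−7)(10−3)(10−9) = 2·3·7·1 = 42 ≡ 9, so v_1 = 9^{−1} = 5 (mod 11).
  i = 2 (α = 8): (8−10)(8−7)(8−3)(8−9) = (−2)·1·5·(−1) = 10 ≡ 10, so v_2 = 10^{−1} = 10 (mod 11).
  i = 3 (α = 7): (7−10)(7−8)(7−3)(7−9) = (−3)·(−1)·4·(−2) = −24 ≡ 9, so v_3 = 9^{−1} = 5 (mod 11).
  i = 4 (α = 3): (3−10)(3−8)(3−7)(3−9) = (−7)·(−5)·(−4)·(−6) = 840 ≡ 4, so v_4 = 4^{−1} = 3 (mod 11).
  i = 5 (α = 9): (9−10)(9−8)(9−7)(9−3) = (−1)·1·2·6 = −12 ≡ 10, so v_5 = 10^{−1} = 10 (mod 11).
  v = [5, 10, 5, 3, 10].
Step 2: syndromes of r = [5, 2, 8, 1, 6] (all sums mod 11).
  S_0 = Σ v_i r_i = 5·5 + 10·2 + 5·8 + 3·1 + 10·6 = 148 ≡ 5.
  S_1 = Σ v_i α_i r_i = 5·10·5 + 10·8·2 + 5·7·8 + 3·3·1 + 10·9·6 = 1239 ≡ 7.
  α_i^2 mod 11 = [1, 9, 5, 9, 4].
  S_2 = Σ v_i α_i^2 r_i = 5·1·5 + 10·9·2 + 5·5·8 + 3·9·1 + 10·4·6 = 672 ≡ 1.
  S = (5, 7, 1) ≠ 0, so r is not a codeword (an error is present).
Step 3: locate the error. For a single error e at position i, S_ℓ = v_i·e·α_i^ℓ, so α_err = S_1/S_0.
  S_0^{−1} = 5^{−1} = 9 (mod 11), so α_err = 7·9 = 63 ≡ 8 = α_2. Error position i = 2.
  Consistency check: S_2/S_1 = 1·8 = 8 ≡ 8 = α_err ✓ (single-error assumption holds).
Step 4: error magnitude e = S_0/v_2 = S_0·∏_{j≠2}(α_2 − α_j) = 5·10 = 50 ≡ 6 (mod 11).
Step 5: correct position 2: c_2 = r_2 − e = 2 − 6 ≡ 7 (mod 11). Hence c = [5, 7, 8, 1, 6].
  Check: interpolating c through the α_i gives m(x) = 4 + 10·x (degree < 2) with m(α_i) = c_i for every i, so c is indeed a codeword.


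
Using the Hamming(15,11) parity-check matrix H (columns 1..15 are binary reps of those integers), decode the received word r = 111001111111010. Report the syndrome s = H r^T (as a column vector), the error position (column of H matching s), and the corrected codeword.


s = (0, 0, 1, 1)^T, error position = 3, corrected codeword c = 110001111111010

Compute s = H r^T mod 2 one row at a time:
  s_1 = 1 + 1 + 1 + 1 + 1 + 0 + 1 + 0 = 6 ≡ 0 (mod 2).
  s_2 = 0 + 0 + 1 + 1 + 1 + 0 + 1 + 0 = 4 ≡ 0 (mod 2).
  s_3 = 1 + 1 + 1 + 1 + 1 + 1 + 1 + 0 = 7 ≡ 1 (mod 2).
  s_4 = 1 + 1 + 0 + 1 + 1 + 1 + 0 + 0 = 5 ≡ 1 (mod 2).
s = (0, 0, 1, 1)^T — this equals column 3 of H (binary 0011), so error is at position 3.
Correct: flip bit 3 of r = 111001111111010 to get c = 110001111111010.


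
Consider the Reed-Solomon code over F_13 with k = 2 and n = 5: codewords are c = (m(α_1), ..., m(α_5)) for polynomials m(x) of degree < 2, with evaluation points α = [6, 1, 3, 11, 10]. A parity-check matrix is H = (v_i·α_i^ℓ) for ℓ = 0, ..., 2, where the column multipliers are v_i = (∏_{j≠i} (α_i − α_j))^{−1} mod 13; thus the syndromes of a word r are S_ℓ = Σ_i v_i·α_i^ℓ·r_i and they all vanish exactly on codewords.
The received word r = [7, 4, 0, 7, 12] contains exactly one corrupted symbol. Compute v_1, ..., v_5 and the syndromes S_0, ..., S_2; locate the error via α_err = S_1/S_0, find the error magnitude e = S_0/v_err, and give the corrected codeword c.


S = (1, 11, 4), error at position 4, error magnitude e = 10, c = [7, 4, 0, 10, 12].

Step 1: column multipliers v_i = (∏_{j≠i}(α_i − α_j))^{−1} mod 13.
  i = 1 (α = 6): (6−1)(6−3)(6−11)(6−10) = 5·3·(−5)·(−4) = 300 ≡ 1, so v_1 = 1^{−1} = 1 (mod 13).
  i = 2 (α = 1): (1−6)(1−3)(1−11)(1−10) = (−5)·(−2)·(−10)·(−9) = 900 ≡ 3, so v_2 = 3^{−1} = 9 (mod 13).
  i = 3 (α = 3): (3−6)(3−1)(3−11)(3−10) = (−3)·2·(−8)·(−7) = −336 ≡ 2, so v_3 = 2^{−1} = 7 (mod 13).
  i = 4 (α = 11): (11−6)(11−1)(11−3)(11−10) = 5·10·8·1 = 400 ≡ 10, so v_4 = 10^{−1} = 4 (mod 13).
  i = 5 (α = 10): (10−6)(10−1)(10−3)(10−11) = 4·9·7·(−1) = −252 ≡ 8, so v_5 = 8^{−1} = 5 (mod 13).
  v = [1, 9, 7, 4, 5].
Step 2: syndromes of r = [7, 4, 0, 7, 12] (all sums mod 13).
  S_0 = Σ v_i r_i = 1·7 + 9·4 + 7·0 + 4·7 + 5·12 = 131 ≡ 1.
  S_1 = Σ v_i α_i r_i = 1·6·7 + 9·1·4 + 7·3·0 + 4·11·7 + 5·10·12 = 986 ≡ 11.
  α_i^2 mod 13 = [10, 1, 9, 4, 9].
  S_2 = Σ v_i α_i^2 r_i = 1·10·7 + 9·1·4 + 7·9·0 + 4·4·7 + 5·9·12 = 758 ≡ 4.
  S = (1, 11, 4) ≠ 0, so r is not a codeword (an error is present).
Step 3: locate the error. For a single error e at position i, S_ℓ = v_i·e·α_i^ℓ, so α_err = S_1/S_0.
  S_0^{−1} = 1^{−1} = 1 (mod 13), so α_err = 11·1 = 11 ≡ 11 = α_4. Error position i = 4.
  Consistency check: S_2/S_1 = 4·6 = 24 ≡ 11 = α_err ✓ (single-error assumption holds).
Step 4: error magnitude e = S_0/v_4 = S_0·∏_{j≠4}(α_4 − α_j) = 1·10 = 10 ≡ 10 (mod 13).
Step 5: correct position 4: c_4 = r_4 − e = 7 − 10 ≡ 10 (mod 13). Hence c = [7, 4, 0, 10, 12].
  Check: interpolating c through the α_i gives m(x) = 6 + 11·x (degree < 2) with m(α_i) = c_i for every i, so c is indeed a codeword.


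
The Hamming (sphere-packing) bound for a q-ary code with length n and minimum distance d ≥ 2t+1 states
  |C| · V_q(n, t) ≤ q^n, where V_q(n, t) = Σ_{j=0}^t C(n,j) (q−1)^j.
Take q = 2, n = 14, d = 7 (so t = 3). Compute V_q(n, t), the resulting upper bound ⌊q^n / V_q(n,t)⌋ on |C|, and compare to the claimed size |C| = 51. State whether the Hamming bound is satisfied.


V_q(n, t) = 470, q^n = 16384, Hamming bound = 34, |C| = 51 > bound (violated).

Step 1: Compute V_q(n, t) = Σ_{j=0}^3 C(n, j) (q−1)^j.
  j = 0: C(14,0)·(1)^0 = 1·1 = 1.
  j = 1: C(14,1)·(1)^1 = 14·1 = 14.
  j = 2: C(14,2)·(1)^2 = 91·1 = 91.
  j = 3: C(14,3)·(1)^3 = 364·1 = 364.
  V_q(n, t) = 1 + 14 + 91 + 364 = 470.
Step 2: q^n = 2^14 = 16384.
Step 3: Hamming bound ⌊q^n / V_q(n,t)⌋ = ⌊16384/470⌋ = 34.
Step 4: Compare |C| = 51 to 34: violated.
The claimed |C| lies above the Hamming bound, so no 2-ary code of length 14 with d ≥ 7 can have 51 codewords.


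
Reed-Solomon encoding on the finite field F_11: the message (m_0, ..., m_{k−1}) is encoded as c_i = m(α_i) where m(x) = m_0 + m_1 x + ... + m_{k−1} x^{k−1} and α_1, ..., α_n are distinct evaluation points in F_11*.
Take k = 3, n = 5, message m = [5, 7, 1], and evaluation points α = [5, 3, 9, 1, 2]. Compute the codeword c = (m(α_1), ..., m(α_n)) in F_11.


c = [10, 2, 6, 2, 1]

Message polynomial: m(x) = 5 + 7·x + 1·x^2 (mod 11).
For each evaluation point α_i, compute m(α_i) mod 11:
  α_1 = 5: Horner steps 1 → 1 → 10, so m(5) = 10.
  α_2 = 3: Horner steps 1 → 10 → 2, so m(3) = 2.
  α_3 = 9: Horner steps 1 → 5 → 6, so m(9) = 6.
  α_4 = 1: Horner steps 1 → 8 → 2, so m(1) = 2.
  α_5 = 2: Horner steps 1 → 9 → 1, so m(2) = 1.
Codeword c = [10, 2, 6, 2, 1] ∈ F_11^5.


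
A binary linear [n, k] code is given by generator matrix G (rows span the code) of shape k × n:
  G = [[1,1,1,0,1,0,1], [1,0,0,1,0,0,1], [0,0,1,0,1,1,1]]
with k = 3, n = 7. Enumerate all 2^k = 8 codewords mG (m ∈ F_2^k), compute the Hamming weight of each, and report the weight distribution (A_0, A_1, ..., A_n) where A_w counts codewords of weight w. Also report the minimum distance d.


Weight distribution: A_0 = 1, A_3 = 2, A_4 = 3, A_5 = 2. Minimum distance d = 3.

Enumerate all 2^3 = 8 messages m ∈ F_2^3.
For each, compute codeword c = mG in F_2^7, then tally its weight.
  m = 000 → c = 0000000, weight = 0.
  m = 100 → c = 1110101, weight = 5.
  m = 010 → c = 1001001, weight = 3.
  m = 110 → c = 0111100, weight = 4.
  m = 001 → c = 0010111, weight = 4.
  m = 101 → c = 1100010, weight = 3.
  m = 011 → c = 1011110, weight = 5.
  m = 111 → c = 0101011, weight = 4.
Tally weights:
  weight 0: 1 codewords.
  weight 3: 2 codewords.
  weight 4: 3 codewords.
  weight 5: 2 codewords.
Minimum distance d = smallest w > 0 with A_w > 0 = 3.
Sanity: Σ A_w = 8 = 2^3 = 8 ✓.


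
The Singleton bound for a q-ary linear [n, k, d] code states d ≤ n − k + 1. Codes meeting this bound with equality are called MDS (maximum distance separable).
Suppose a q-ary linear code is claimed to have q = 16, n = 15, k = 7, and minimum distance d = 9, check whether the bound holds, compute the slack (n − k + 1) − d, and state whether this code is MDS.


Singleton RHS = n − k + 1 = 9, slack = 0, bound satisfied, MDS.

Singleton bound: d ≤ n − k + 1.
Here n = 15, k = 7, so n − k + 1 = 9.
Given d = 9, check d ≤ 9: YES.
Slack = (n − k + 1) − d = 0.
The code is MDS (slack = 0).
Description: the claimed parameters are [15, 7, 9]_16; such a code would be MDS (meets Singleton bound).


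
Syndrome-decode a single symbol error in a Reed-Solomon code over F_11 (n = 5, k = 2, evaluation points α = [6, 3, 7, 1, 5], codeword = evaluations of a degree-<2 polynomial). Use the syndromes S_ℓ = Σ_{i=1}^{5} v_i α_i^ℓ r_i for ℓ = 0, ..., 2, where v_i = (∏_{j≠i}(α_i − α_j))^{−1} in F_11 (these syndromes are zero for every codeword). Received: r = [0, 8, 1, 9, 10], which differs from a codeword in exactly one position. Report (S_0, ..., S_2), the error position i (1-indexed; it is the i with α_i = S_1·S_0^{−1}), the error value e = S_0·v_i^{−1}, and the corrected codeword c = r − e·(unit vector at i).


S = (4, 4, 4), error at position 4, error magnitude e = 3, c = [0, 8, 1, 6, 10].

Step 1: column multipliers v_i = (∏_{j≠i}(α_i − α_j))^{−1} mod 11.
  i = 1 (α = 6): (6−3)(6−7)(6−1)(6−5) = 3·(−1)·5·1 = −15 ≡ 7, so v_1 = 7^{−1} = 8 (mod 11).
  i = 2 (α = 3): (3−6)(3−7)(3−1)(3−5) = (−3)·(−4)·2·(−2) = −48 ≡ 7, so v_2 = 7^{−1} = 8 (mod 11).
  i = 3 (α = 7): (7−6)(7−3)(7−1)(7−5) = 1·4·6·2 = 48 ≡ 4, so v_3 = 4^{−1} = 3 (mod 11).
  i = 4 (α = 1): (1−6)(1−3)(1−7)(1−5) = (−5)·(−2)·(−6)·(−4) = 240 ≡ 9, so v_4 = 9^{−1} = 5 (mod 11).
  i = 5 (α = 5): (5−6)(5−3)(5−7)(5−1) = (−1)·2·(−2)·4 = 16 ≡ 5, so v_5 = 5^{−1} = 9 (mod 11).
  v = [8, 8, 3, 5, 9].
Step 2: syndromes of r = [0, 8, 1, 9, 10] (all sums mod 11).
  S_0 = Σ v_i r_i = 8·0 + 8·8 + 3·1 + 5·9 + 9·10 = 202 ≡ 4.
  S_1 = Σ v_i α_i r_i = 8·6·0 + 8·3·8 + 3·7·1 + 5·1·9 + 9·5·10 = 708 ≡ 4.
  α_i^2 mod 11 = [3, 9, 5, 1, 3].
  S_2 = Σ v_i α_i^2 r_i = 8·3·0 + 8·9·8 + 3·5·1 + 5·1·9 + 9·3·10 = 906 ≡ 4.
  S = (4, 4, 4) ≠ 0, so r is not a codeword (an error is present).
Step 3: locate the error. For a single error e at position i, S_ℓ = v_i·e·α_i^ℓ, so α_err = S_1/S_0.
  S_0^{−1} = 4^{−1} = 3 (mod 11), so α_err = 4·3 = 12 ≡ 1 = α_4. Error position i = 4.
  Consistency check: S_2/S_1 = 4·3 = 12 ≡ 1 = α_err ✓ (single-error assumption holds).
Step 4: error magnitude e = S_0/v_4 = S_0·∏_{j≠4}(α_4 − α_j) = 4·9 = 36 ≡ 3 (mod 11).
Step 5: correct position 4: c_4 = r_4 − e = 9 − 3 ≡ 6 (mod 11). Hence c = [0, 8, 1, 6, 10].
  Check: interpolating c through the α_i gives m(x) = 5 + 1·x (degree < 2) with m(α_i) = c_i for every i, so c is indeed a codeword.


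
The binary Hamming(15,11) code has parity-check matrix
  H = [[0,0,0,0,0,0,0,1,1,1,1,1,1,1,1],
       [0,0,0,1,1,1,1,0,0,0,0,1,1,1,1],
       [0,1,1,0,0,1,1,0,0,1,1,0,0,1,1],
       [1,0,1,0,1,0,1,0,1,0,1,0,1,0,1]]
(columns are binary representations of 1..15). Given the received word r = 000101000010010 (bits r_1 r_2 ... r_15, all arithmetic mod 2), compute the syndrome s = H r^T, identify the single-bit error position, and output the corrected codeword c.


s = (0, 1, 1, 1)^T, error position = 7, corrected codeword c = 000101100010010

Compute s = H r^T mod 2 one row at a time:
  s_1 = 0 + 0 + 0 + 1 + 0 + 0 + 1 + 0 = 2 ≡ 0 (mod 2).
  s_2 = 1 + 0 + 1 + 0 + 0 + 0 + 1 + 0 = 3 ≡ 1 (mod 2).
  s_3 = 0 + 0 + 1 + 0 + 0 + 1 + 1 + 0 = 3 ≡ 1 (mod 2).
  s_4 = 0 + 0 + 0 + 0 + 0 + 1 + 0 + 0 = 1 ≡ 1 (mod 2).
s = (0, 1, 1, 1)^T — this equals column 7 of H (binary 0111), so error is at position 7.
Correct: flip bit 7 of r = 000101000010010 to get c = 000101100010010.


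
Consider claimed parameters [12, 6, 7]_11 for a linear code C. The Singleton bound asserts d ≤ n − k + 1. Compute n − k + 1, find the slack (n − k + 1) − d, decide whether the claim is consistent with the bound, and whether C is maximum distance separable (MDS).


Singleton RHS = n − k + 1 = 7, slack = 0, bound satisfied, MDS.

Singleton bound: d ≤ n − k + 1.
Here n = 12, k = 6, so n − k + 1 = 7.
Given d = 7, check d ≤ 7: YES.
Slack = (n − k + 1) − d = 0.
The code is MDS (slack = 0).
Description: the claimed parameters are [12, 6, 7]_11; such a code would be MDS (meets Singleton bound).


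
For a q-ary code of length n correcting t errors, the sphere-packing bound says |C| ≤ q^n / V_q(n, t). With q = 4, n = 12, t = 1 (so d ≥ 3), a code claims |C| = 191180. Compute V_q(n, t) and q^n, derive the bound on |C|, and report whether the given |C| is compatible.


V_q(n, t) = 37, q^n = 16777216, Hamming bound = 453438, |C| = 191180 ≤ bound (satisfied).

Step 1: Compute V_q(n, t) = Σ_{j=0}^1 C(n, j) (q−1)^j.
  j = 0: C(12,0)·(3)^0 = 1·1 = 1.
  j = 1: C(12,1)·(3)^1 = 12·3 = 36.
  V_q(n, t) = 1 + 36 = 37.
Step 2: q^n = 4^12 = 16777216.
Step 3: Hamming bound ⌊q^n / V_q(n,t)⌋ = ⌊16777216/37⌋ = 453438.
Step 4: Compare |C| = 191180 to 453438: satisfied.
The claimed |C| lies below the Hamming bound.


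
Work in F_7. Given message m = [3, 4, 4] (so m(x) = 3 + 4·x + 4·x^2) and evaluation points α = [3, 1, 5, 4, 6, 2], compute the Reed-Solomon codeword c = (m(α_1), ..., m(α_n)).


c = [2, 4, 4, 6, 3, 6]

Message polynomial: m(x) = 3 + 4·x + 4·x^2 (mod 7).
For each evaluation point α_i, compute m(α_i) mod 7:
  α_1 = 3: Horner steps 4 → 2 → 2, so m(3) = 2.
  α_2 = 1: Horner steps 4 → 1 → 4, so m(1) = 4.
  α_3 = 5: Horner steps 4 → 3 → 4, so m(5) = 4.
  α_4 = 4: Horner steps 4 → 6 → 6, so m(4) = 6.
  α_5 = 6: Horner steps 4 → 0 → 3, so m(6) = 3.
  α_6 = 2: Horner steps 4 → 5 → 6, so m(2) = 6.
Codeword c = [2, 4, 4, 6, 3, 6] ∈ F_7^6.


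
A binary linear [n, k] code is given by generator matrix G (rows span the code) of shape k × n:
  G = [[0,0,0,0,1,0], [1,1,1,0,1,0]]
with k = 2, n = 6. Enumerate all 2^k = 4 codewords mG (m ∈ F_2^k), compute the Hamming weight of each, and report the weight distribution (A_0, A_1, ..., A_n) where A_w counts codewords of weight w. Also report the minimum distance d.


Weight distribution: A_0 = 1, A_1 = 1, A_3 = 1, A_4 = 1. Minimum distance d = 1.

Enumerate all 2^2 = 4 messages m ∈ F_2^2.
For each, compute codeword c = mG in F_2^6, then tally its weight.
  m = 00 → c = 000000, weight = 0.
  m = 10 → c = 000010, weight = 1.
  m = 01 → c = 111010, weight = 4.
  m = 11 → c = 111000, weight = 3.
Tally weights:
  weight 0: 1 codewords.
  weight 1: 1 codewords.
  weight 3: 1 codewords.
  weight 4: 1 codewords.
Minimum distance d = smallest w > 0 with A_w > 0 = 1.
Sanity: Σ A_w = 4 = 2^2 = 4 ✓.


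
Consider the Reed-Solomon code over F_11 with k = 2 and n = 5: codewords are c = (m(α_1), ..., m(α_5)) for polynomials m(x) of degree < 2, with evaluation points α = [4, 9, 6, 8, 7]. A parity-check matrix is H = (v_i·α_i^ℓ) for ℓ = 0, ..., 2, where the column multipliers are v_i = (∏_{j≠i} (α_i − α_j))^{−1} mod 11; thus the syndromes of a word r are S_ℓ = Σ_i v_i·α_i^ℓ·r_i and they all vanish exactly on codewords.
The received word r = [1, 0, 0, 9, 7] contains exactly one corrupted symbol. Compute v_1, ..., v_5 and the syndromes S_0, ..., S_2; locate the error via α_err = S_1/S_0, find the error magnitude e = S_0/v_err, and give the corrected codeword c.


S = (5, 8, 4), error at position 3, error magnitude e = 6, c = [1, 0, 5, 9, 7].

Step 1: column multipliers v_i = (∏_{j≠i}(α_i − α_j))^{−1} mod 11.
  i = 1 (α = 4): (4−9)(4−6)(4−8)(4−7) = (−5)·(−2)·(−4)·(−3) = 120 ≡ 10, so v_1 = 10^{−1} = 10 (mod 11).
  i = 2 (α = 9): (9−4)(9−6)(9−8)(9−7) = 5·3·1·2 = 30 ≡ 8, so v_2 = 8^{−1} = 7 (mod 11).
  i = 3 (α = 6): (6−4)(6−9)(6−8)(6−7) = 2·(−3)·(−2)·(−1) = −12 ≡ 10, so v_3 = 10^{−1} = 10 (mod 11).
  i = 4 (α = 8): (8−4)(8−9)(8−6)(8−7) = 4·(−1)·2·1 = −8 ≡ 3, so v_4 = 3^{−1} = 4 (mod 11).
  i = 5 (α = 7): (7−4)(7−9)(7−6)(7−8) = 3·(−2)·1·(−1) = 6 ≡ 6, so v_5 = 6^{−1} = 2 (mod 11).
  v = [10, 7, 10, 4, 2].
Step 2: syndromes of r = [1, 0, 0, 9, 7] (all sums mod 11).
  S_0 = Σ v_i r_i = 10·1 + 7·0 + 10·0 + 4·9 + 2·7 = 60 ≡ 5.
  S_1 = Σ v_i α_i r_i = 10·4·1 + 7·9·0 + 10·6·0 + 4·8·9 + 2·7·7 = 426 ≡ 8.
  α_i^2 mod 11 = [5, 4, 3, 9, 5].
  S_2 = Σ v_i α_i^2 r_i = 10·5·1 + 7·4·0 + 10·3·0 + 4·9·9 + 2·5·7 = 444 ≡ 4.
  S = (5, 8, 4) ≠ 0, so r is not a codeword (an error is present).
Step 3: locate the error. For a single error e at position i, S_ℓ = v_i·e·α_i^ℓ, so α_err = S_1/S_0.
  S_0^{−1} = 5^{−1} = 9 (mod 11), so α_err = 8·9 = 72 ≡ 6 = α_3. Error position i = 3.
  Consistency check: S_2/S_1 = 4·7 = 28 ≡ 6 = α_err ✓ (single-error assumption holds).
Step 4: error magnitude e = S_0/v_3 = S_0·∏_{j≠3}(α_3 − α_j) = 5·10 = 50 ≡ 6 (mod 11).
Step 5: correct position 3: c_3 = r_3 − e = 0 − 6 ≡ 5 (mod 11). Hence c = [1, 0, 5, 9, 7].
  Check: interpolating c through the α_i gives m(x) = 4 + 2·x (degree < 2) with m(α_i) = c_i for every i, so c is indeed a codeword.
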